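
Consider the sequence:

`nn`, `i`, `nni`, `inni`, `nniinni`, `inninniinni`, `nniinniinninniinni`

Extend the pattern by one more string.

inninniinninniinniinninniinni

Each term (from the third on) is the two preceding terms concatenated in order: term 3 = nn·i = nni.
Continuing: inninniinni · nniinniinninniinni gives term 8.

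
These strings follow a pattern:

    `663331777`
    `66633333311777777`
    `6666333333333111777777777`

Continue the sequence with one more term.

Term n consists of n+1 6's, followed by 3n 3's, followed by n 1's, followed by 3n 7's (n = 1, 2, …).
At n = 4 the blocks have lengths 5, 12, 4, 12.

666663333333333331111777777777777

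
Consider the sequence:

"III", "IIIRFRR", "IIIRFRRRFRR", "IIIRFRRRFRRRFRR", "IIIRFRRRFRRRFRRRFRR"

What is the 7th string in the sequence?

The strings grow by a fixed suffix RFRR each time.
From IIIRFRRRFRRRFRRRFRR, 2 further steps: IIIRFRRRFRRRFRRRFRR → IIIRFRRRFRRRFRRRFRRRFRR → (answer).

IIIRFRRRFRRRFRRRFRRRFRRRFRR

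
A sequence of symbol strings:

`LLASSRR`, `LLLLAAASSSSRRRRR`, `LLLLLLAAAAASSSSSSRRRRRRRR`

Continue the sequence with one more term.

LLLLLLLLAAAAAAASSSSSSSSRRRRRRRRRRR

Reading off run lengths: L runs 2, 4, 6; A runs 1, 3, 5; S runs 2, 4, 6; R runs 2, 5, 8 — each is linear in n (n = 1, 2, …).
Setting n = 4 gives 8, 7, 8, 11 characters in each block.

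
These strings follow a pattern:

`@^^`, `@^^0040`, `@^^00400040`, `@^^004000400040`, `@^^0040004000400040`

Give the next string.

Every step adds 0040 to the end: s(k+1) = s(k)·0040.
So the next term is @^^0040004000400040·0040.

@^^00400040004000400040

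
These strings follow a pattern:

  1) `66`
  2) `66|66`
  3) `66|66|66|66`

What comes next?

Each string is two copies of the previous one joined by '|'.
One more doubling of 66|66|66|66 gives the answer.

66|66|66|66|66|66|66|66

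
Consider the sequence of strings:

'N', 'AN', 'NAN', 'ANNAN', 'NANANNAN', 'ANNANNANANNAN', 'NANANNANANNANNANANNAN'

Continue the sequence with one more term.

ANNANNANANNANNANANNANANNANNANANNAN

From term 3 onward, concatenate the second-to-last term with the last: N·AN = NAN, AN·NAN = ANNAN, …
Continuing: ANNANNANANNAN · NANANNANANNANNANANNAN gives term 8.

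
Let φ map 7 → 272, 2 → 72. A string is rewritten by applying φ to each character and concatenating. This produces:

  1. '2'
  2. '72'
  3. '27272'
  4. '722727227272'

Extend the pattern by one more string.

Rewriting each symbol of 722727227272: 7→272, 2→72, 2→72, 7→272, 2→72, 7→272, 2→72, 2→72, 7→272, 2→72, 7→272, 2→72, which concatenates to 272 72 72 272 72 272 72 72 272 72 272 72.

27272722727227272722727227272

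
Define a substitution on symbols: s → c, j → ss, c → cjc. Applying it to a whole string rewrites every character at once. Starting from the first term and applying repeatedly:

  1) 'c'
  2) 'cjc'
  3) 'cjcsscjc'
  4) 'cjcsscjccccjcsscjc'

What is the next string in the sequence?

cjcsscjccccjcsscjccjccjccjcsscjccccjcsscjc

Applying the rule to each of the 18 symbols of cjcsscjccccjcsscjc gives the pieces cjc ss cjc c c cjc ss cjc cjc cjc cjc ss cjc c c cjc ss cjc, which concatenate to the answer.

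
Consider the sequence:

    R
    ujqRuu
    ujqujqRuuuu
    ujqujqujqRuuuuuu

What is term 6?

ujqujqujqujqujqRuuuuuuuuuu

Each term wraps the previous one in ujq on the left and uu on the right.
From ujqujqujqRuuuuuu, 2 further steps: ujqujqujqRuuuuuu → ujqujqujqujqRuuuuuuuu → (answer).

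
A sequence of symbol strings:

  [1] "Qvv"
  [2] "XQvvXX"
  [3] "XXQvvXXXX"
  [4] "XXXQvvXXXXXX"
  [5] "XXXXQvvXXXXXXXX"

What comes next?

Every step adds X to the front and XX to the end of the previous string.
So the next term is X·XXXXQvvXXXXXXXX·XX.

XXXXXQvvXXXXXXXXXX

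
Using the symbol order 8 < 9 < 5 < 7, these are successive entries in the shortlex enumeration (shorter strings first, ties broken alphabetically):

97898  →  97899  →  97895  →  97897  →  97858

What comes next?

The successor of 97858 increments the rightmost position that isn't already 7 and resets every position after it to 8.

97859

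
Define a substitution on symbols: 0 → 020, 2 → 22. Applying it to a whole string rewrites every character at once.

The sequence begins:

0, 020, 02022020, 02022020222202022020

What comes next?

020220202222020220202222222202022020222202022020

Replace each of the 20 characters of 02022020222202022020 in place — 020 22 020 22 22 020 22 020 22 22 22 22 020 22 020 22 22 020 22 020 — and concatenate.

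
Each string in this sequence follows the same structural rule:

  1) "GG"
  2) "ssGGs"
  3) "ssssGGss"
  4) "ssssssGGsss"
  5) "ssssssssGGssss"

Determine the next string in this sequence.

Each term wraps the previous one in ss on the left and s on the right.
Applying this once more to ssssssssGGssss:

ssssssssssGGsssss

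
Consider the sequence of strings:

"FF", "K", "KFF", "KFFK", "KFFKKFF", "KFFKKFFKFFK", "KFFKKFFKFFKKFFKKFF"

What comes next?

This is a Fibonacci-style word recurrence s(k) = s(k−1)·s(k−2): e.g. K·FF = KFF.
So term 8 is KFFKKFFKFFKKFFKKFF·KFFKKFFKFFK.

KFFKKFFKFFKKFFKKFFKFFKKFFKFFK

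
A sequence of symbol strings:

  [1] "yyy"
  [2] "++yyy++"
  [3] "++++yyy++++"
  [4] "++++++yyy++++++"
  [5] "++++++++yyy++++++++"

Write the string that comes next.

Each term wraps the previous one in ++ on the left and ++ on the right.
Applying this once more to ++++++++yyy++++++++:

++++++++++yyy++++++++++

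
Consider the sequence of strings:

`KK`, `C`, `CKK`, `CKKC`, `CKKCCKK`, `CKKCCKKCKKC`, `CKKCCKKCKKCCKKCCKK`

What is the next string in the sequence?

From term 3 onward, concatenate the last term with the second-to-last: C·KK = CKK, CKK·C = CKKC, …
So term 8 is CKKCCKKCKKCCKKCCKK·CKKCCKKCKKC.

CKKCCKKCKKCCKKCCKKCKKCCKKCKKC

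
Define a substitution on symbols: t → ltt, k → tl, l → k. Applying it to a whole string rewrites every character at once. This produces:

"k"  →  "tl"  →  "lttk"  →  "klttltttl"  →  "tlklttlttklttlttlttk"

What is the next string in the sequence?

Rewriting the 20 symbols of tlklttlttklttlttlttk one by one yields ltt k tl k ltt ltt k ltt ltt tl k ltt ltt k ltt ltt k ltt ltt tl; concatenated:

lttktlklttlttklttltttlklttlttklttlttklttltttl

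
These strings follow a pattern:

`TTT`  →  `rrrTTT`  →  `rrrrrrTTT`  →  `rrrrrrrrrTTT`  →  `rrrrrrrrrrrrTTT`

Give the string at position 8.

rrrrrrrrrrrrrrrrrrrrrTTT

Every step adds rrr at the front: s(k+1) = rrr·s(k).
From rrrrrrrrrrrrTTT, 3 further steps: rrrrrrrrrrrrTTT → rrrrrrrrrrrrrrrTTT → rrrrrrrrrrrrrrrrrrTTT → (answer).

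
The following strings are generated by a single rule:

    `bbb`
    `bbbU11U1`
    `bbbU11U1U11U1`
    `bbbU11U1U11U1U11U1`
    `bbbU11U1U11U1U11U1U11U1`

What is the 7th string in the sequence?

bbbU11U1U11U1U11U1U11U1U11U1U11U1

The strings grow by a fixed suffix U11U1 each time.
From bbbU11U1U11U1U11U1U11U1, 2 further steps: bbbU11U1U11U1U11U1U11U1 → bbbU11U1U11U1U11U1U11U1U11U1 → (answer).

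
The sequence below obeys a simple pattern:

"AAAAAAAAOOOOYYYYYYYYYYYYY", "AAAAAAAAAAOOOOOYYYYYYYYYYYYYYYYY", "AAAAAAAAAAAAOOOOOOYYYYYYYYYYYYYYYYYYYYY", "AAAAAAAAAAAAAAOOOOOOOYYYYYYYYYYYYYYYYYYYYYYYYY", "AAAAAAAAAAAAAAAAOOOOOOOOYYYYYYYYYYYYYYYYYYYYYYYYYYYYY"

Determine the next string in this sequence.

AAAAAAAAAAAAAAAAAAOOOOOOOOOYYYYYYYYYYYYYYYYYYYYYYYYYYYYYYYYY

Term n consists of 2n+2 A's, followed by n+1 O's, followed by 4n+1 Y's, where the shown terms are n = 3, 4, 5, 6, 7.
For the next term, n = 8, so the run lengths are 18, 9, 33.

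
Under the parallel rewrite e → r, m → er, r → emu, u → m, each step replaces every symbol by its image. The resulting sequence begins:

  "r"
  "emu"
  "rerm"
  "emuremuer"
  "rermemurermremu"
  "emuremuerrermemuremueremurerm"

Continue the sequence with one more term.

rermemurermremuemuremuerrermemurermremurermemuremuer

φ(emuremuerrermemuremueremurerm) expands symbol-by-symbol to r er m emu r er m r emu emu r emu er r er m emu r er m r emu r er m emu r emu er; joining the 29 pieces gives the next term.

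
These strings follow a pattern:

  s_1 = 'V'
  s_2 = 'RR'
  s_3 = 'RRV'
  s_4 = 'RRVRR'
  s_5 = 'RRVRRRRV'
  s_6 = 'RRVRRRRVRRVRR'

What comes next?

From term 3 onward, concatenate the last term with the second-to-last: RR·V = RRV, RRV·RR = RRVRR, …
The next term joins RRVRRRRVRRVRR and RRVRRRRV.

RRVRRRRVRRVRRRRVRRRRV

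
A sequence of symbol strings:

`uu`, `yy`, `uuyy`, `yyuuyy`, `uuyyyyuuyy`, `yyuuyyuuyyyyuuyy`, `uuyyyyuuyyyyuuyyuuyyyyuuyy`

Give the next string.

yyuuyyuuyyyyuuyyuuyyyyuuyyyyuuyyuuyyyyuuyy

From term 3 onward, concatenate the second-to-last term with the last: uu·yy = uuyy, yy·uuyy = yyuuyy, …
So term 8 is yyuuyyuuyyyyuuyy·uuyyyyuuyyyyuuyyuuyyyyuuyy.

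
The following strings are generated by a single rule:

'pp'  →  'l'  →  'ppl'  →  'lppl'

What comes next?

This is a Fibonacci-style word recurrence s(k) = s(k−2)·s(k−1): e.g. pp·l = ppl.
Continuing: ppl · lppl gives term 5.

ppllppl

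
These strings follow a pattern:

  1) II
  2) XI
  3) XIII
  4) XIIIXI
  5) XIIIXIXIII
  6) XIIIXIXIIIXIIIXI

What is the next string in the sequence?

From term 3 onward, concatenate the last term with the second-to-last: XI·II = XIII, XIII·XI = XIIIXI, …
The next term joins XIIIXIXIIIXIIIXI and XIIIXIXIII.

XIIIXIXIIIXIIIXIXIIIXIXIII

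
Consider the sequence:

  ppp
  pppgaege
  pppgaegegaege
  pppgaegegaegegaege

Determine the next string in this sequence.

pppgaegegaegegaegegaege

Each term is the previous one with gaege appended.
One more step from pppgaegegaegegaege gives the answer.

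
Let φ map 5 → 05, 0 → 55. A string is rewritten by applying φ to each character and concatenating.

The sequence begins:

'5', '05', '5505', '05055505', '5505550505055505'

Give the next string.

Rewriting the 16 symbols of 5505550505055505 one by one yields 05 05 55 05 05 05 55 05 55 05 55 05 05 05 55 05; concatenated:

05055505050555055505550505055505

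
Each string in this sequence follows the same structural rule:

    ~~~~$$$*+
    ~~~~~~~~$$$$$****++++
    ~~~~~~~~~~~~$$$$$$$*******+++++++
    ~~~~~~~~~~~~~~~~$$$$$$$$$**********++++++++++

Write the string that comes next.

Term n consists of 4n ~'s, followed by 2n+1 $'s, followed by 3n-2 *'s, followed by 3n-2 +'s (n = 1, 2, …).
For the next term, n = 5, so the run lengths are 20, 11, 13, 13.

~~~~~~~~~~~~~~~~~~~~$$$$$$$$$$$*************+++++++++++++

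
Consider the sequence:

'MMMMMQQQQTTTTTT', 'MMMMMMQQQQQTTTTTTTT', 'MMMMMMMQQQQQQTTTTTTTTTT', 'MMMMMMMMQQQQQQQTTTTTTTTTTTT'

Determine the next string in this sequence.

MMMMMMMMMQQQQQQQQTTTTTTTTTTTTTT

Reading off run lengths: M runs 5, 6, 7, 8; Q runs 4, 5, 6, 7; T runs 6, 8, 10, 12 — each is linear in n, where the shown terms are n = 3, 4, 5, 6.
Setting n = 7 gives 9, 8, 14 characters in each block.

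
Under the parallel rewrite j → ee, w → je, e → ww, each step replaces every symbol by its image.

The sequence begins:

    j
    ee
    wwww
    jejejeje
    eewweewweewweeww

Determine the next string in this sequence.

φ(eewweewweewweeww) expands symbol-by-symbol to ww ww je je ww ww je je ww ww je je ww ww je je; joining the 16 pieces gives the next term.

wwwwjejewwwwjejewwwwjejewwwwjeje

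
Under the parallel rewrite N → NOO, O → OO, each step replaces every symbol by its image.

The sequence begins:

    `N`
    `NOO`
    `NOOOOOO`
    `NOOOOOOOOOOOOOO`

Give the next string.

Replace each of the 15 characters of NOOOOOOOOOOOOOO in place — NOO OO OO OO OO OO OO OO OO OO OO OO OO OO OO — and concatenate.

NOOOOOOOOOOOOOOOOOOOOOOOOOOOOOO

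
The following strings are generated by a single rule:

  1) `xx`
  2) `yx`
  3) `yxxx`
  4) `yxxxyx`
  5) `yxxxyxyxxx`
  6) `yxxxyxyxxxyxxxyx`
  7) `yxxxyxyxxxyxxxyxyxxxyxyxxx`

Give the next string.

yxxxyxyxxxyxxxyxyxxxyxyxxxyxxxyxyxxxyxxxyx

From term 3 onward, concatenate the last term with the second-to-last: yx·xx = yxxx, yxxx·yx = yxxxyx, …
The next term joins yxxxyxyxxxyxxxyxyxxxyxyxxx and yxxxyxyxxxyxxxyx.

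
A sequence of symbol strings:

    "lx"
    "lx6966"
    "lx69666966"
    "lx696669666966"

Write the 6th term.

Every step adds 6966 to the end: s(k+1) = s(k)·6966.
From lx696669666966, 2 further steps: lx696669666966 → lx6966696669666966 → (answer).

lx69666966696669666966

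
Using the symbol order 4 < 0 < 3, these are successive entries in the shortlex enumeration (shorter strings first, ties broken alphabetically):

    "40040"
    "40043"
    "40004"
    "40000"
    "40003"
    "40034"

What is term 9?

Advancing 3 positions from 40034 through 40034 → 40030 → 40033 reaches term 9.

40344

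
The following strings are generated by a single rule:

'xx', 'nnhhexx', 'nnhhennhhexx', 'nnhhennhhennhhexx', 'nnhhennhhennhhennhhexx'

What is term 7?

nnhhennhhennhhennhhennhhennhhexx

Every step adds nnhhe at the front: s(k+1) = nnhhe·s(k).
From nnhhennhhennhhennhhexx, 2 further steps: nnhhennhhennhhennhhexx → nnhhennhhennhhennhhennhhexx → (answer).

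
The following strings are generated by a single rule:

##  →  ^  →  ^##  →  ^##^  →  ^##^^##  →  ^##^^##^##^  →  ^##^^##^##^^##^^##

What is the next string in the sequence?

Each term (from the third on) is the previous term followed by the one before it: term 3 = ^·## = ^##.
Continuing: ^##^^##^##^^##^^## · ^##^^##^##^ gives term 8.

^##^^##^##^^##^^##^##^^##^##^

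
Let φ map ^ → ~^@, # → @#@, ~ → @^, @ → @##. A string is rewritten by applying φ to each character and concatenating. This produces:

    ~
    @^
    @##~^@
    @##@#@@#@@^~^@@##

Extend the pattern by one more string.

@##@#@@#@@##@#@@##@##@#@@##@##~^@@^~^@@##@##@#@@#@

Replace each of the 17 characters of @##@#@@#@@^~^@@## in place — @## @#@ @#@ @## @#@ @## @## @#@ @## @## ~^@ @^ ~^@ @## @## @#@ @#@ — and concatenate.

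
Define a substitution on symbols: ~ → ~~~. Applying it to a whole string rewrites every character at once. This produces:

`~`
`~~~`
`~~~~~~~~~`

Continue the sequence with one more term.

Apply φ to ~~~~~~~~~ symbol by symbol: ~→~~~, ~→~~~, ~→~~~, ~→~~~, ~→~~~, ~→~~~, ~→~~~, ~→~~~, ~→~~~; joined: ~~~ ~~~ ~~~ ~~~ ~~~ ~~~ ~~~ ~~~ ~~~.

~~~~~~~~~~~~~~~~~~~~~~~~~~~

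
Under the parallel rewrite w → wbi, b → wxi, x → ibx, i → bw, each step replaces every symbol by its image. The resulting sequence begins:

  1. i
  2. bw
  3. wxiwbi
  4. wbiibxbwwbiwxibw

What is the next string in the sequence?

φ(wbiibxbwwbiwxibw) expands symbol-by-symbol to wbi wxi bw bw wxi ibx wxi wbi wbi wxi bw wbi ibx bw wxi wbi; joining the 16 pieces gives the next term.

wbiwxibwbwwxiibxwxiwbiwbiwxibwwbiibxbwwxiwbi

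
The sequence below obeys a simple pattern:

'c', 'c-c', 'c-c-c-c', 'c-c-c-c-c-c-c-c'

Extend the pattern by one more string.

s(k+1) = s(k)·-·s(k) — each term doubles the last with '-' between the halves.
Doubling c-c-c-c-c-c-c-c with '-' between the halves:

c-c-c-c-c-c-c-c-c-c-c-c-c-c-c-c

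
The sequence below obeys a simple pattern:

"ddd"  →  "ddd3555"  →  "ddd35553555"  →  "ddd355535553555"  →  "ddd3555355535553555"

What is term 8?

Each term is the previous one with 3555 appended.
From ddd3555355535553555, 3 further steps: ddd3555355535553555 → ddd35553555355535553555 → ddd355535553555355535553555 → (answer).

ddd3555355535553555355535553555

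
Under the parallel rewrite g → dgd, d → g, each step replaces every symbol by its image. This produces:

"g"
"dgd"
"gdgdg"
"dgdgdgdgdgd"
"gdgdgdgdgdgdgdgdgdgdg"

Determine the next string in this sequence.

dgdgdgdgdgdgdgdgdgdgdgdgdgdgdgdgdgdgdgdgdgd

Applying the rule to each of the 21 symbols of gdgdgdgdgdgdgdgdgdgdg gives the pieces dgd g dgd g dgd g dgd g dgd g dgd g dgd g dgd g dgd g dgd g dgd, which concatenate to the answer.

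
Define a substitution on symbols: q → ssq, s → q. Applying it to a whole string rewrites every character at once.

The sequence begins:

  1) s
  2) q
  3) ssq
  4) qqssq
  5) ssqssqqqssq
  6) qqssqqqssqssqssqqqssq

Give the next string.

ssqssqqqssqssqssqqqssqqqssqqqssqssqssqqqssq

Replace each of the 21 characters of qqssqqqssqssqssqqqssq in place — ssq ssq q q ssq ssq ssq q q ssq q q ssq q q ssq ssq ssq q q ssq — and concatenate.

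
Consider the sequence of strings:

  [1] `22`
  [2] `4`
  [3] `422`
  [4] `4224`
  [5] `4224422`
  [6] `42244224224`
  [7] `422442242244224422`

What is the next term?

42244224224422442242244224224

From term 3 onward, concatenate the last term with the second-to-last: 4·22 = 422, 422·4 = 4224, …
The next term joins 422442242244224422 and 42244224224.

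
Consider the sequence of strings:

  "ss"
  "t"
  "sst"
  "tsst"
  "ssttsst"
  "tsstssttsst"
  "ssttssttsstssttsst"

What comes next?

This is a Fibonacci-style word recurrence s(k) = s(k−2)·s(k−1): e.g. ss·t = sst.
Continuing: tsstssttsst · ssttssttsstssttsst gives term 8.

tsstssttsstssttssttsstssttsst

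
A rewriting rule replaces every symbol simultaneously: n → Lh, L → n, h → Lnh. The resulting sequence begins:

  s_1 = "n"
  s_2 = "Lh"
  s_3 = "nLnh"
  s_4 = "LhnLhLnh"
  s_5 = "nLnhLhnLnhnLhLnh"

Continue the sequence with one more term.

LhnLhLnhnLnhLhnLhLnhLhnLnhnLhLnh

φ(nLnhLhnLnhnLhLnh) expands symbol-by-symbol to Lh n Lh Lnh n Lnh Lh n Lh Lnh Lh n Lnh n Lh Lnh; joining the 16 pieces gives the next term.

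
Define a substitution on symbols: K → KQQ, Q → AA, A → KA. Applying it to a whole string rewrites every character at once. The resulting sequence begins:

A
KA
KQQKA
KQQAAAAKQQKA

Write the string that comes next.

Apply φ to KQQAAAAKQQKA symbol by symbol: K→KQQ, Q→AA, Q→AA, A→KA, A→KA, A→KA, A→KA, K→KQQ, Q→AA, Q→AA, K→KQQ, A→KA; joined: KQQ AA AA KA KA KA KA KQQ AA AA KQQ KA.

KQQAAAAKAKAKAKAKQQAAAAKQQKA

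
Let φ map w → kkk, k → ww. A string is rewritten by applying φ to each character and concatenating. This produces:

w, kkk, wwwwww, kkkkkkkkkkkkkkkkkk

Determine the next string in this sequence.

wwwwwwwwwwwwwwwwwwwwwwwwwwwwwwwwwwww

Replace each of the 18 characters of kkkkkkkkkkkkkkkkkk in place — ww ww ww ww ww ww ww ww ww ww ww ww ww ww ww ww ww ww — and concatenate.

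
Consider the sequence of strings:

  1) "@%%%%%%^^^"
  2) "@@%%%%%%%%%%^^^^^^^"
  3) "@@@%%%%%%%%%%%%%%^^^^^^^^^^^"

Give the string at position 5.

@@@@@%%%%%%%%%%%%%%%%%%%%%%^^^^^^^^^^^^^^^^^^^

The n-th term is n @'s then 4n+2 %'s then 4n-1 ^'s (n = 1, 2, …).
Setting n = 5 gives 5, 22, 19 characters in each block.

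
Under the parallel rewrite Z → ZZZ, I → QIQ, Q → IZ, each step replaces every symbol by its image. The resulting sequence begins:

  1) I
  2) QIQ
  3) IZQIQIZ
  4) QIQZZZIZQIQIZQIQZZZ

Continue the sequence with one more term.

IZQIQIZZZZZZZZZZQIQZZZIZQIQIZQIQZZZIZQIQIZZZZZZZZZZ

φ(QIQZZZIZQIQIZQIQZZZ) expands symbol-by-symbol to IZ QIQ IZ ZZZ ZZZ ZZZ QIQ ZZZ IZ QIQ IZ QIQ ZZZ IZ QIQ IZ ZZZ ZZZ ZZZ; joining the 19 pieces gives the next term.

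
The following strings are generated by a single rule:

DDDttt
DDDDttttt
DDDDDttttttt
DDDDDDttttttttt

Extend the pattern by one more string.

DDDDDDDttttttttttt

The n-th term is n+1 D's then 2n-1 t's, where the shown terms are n = 2, 3, 4, 5.
Setting n = 6 gives 7, 11 characters in each block.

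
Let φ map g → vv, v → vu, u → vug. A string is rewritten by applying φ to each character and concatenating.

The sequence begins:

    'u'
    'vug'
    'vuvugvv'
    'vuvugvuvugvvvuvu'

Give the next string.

φ(vuvugvuvugvvvuvu) expands symbol-by-symbol to vu vug vu vug vv vu vug vu vug vv vu vu vu vug vu vug; joining the 16 pieces gives the next term.

vuvugvuvugvvvuvugvuvugvvvuvuvuvugvuvug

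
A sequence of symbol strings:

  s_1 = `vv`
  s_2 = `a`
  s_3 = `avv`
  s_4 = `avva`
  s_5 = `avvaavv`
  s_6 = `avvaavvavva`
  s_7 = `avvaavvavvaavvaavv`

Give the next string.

avvaavvavvaavvaavvavvaavvavva

From term 3 onward, concatenate the last term with the second-to-last: a·vv = avv, avv·a = avva, …
So term 8 is avvaavvavvaavvaavv·avvaavvavva.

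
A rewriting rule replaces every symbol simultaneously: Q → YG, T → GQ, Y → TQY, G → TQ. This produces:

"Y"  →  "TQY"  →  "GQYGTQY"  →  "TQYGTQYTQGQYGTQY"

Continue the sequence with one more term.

Rewriting the 16 symbols of TQYGTQYTQGQYGTQY one by one yields GQ YG TQY TQ GQ YG TQY GQ YG TQ YG TQY TQ GQ YG TQY; concatenated:

GQYGTQYTQGQYGTQYGQYGTQYGTQYTQGQYGTQY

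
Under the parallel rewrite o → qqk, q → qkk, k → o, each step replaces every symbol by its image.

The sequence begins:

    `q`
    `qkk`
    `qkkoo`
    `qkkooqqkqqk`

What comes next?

qkkooqqkqqkqkkqkkoqkkqkko

Expanding qkkooqqkqqk: q→qkk, k→o, k→o, o→qqk, o→qqk, q→qkk, q→qkk, k→o, q→qkk, q→qkk, k→o. Concatenated: qkk o o qqk qqk qkk qkk o qkk qkk o.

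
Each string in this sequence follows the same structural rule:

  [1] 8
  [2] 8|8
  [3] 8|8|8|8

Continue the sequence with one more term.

8|8|8|8|8|8|8|8

Every step duplicates the string with '|' between the halves.
One more doubling of 8|8|8|8 gives the answer.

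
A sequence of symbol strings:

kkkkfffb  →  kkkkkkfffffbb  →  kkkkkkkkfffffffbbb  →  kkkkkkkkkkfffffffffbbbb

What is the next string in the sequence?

kkkkkkkkkkkkfffffffffffbbbbb

Each string has the form k^{2n} f^{2n-1} b^{n-1}, where the shown terms are n = 2, 3, 4, 5.
At n = 6 the blocks have lengths 12, 11, 5.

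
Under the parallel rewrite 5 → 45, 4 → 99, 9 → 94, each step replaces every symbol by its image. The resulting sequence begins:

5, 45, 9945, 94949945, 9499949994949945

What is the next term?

φ(9499949994949945) expands symbol-by-symbol to 94 99 94 94 94 99 94 94 94 99 94 99 94 94 99 45; joining the 16 pieces gives the next term.

94999494949994949499949994949945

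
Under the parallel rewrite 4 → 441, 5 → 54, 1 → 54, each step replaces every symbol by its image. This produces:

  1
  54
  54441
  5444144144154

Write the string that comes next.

5444144144154441441544414415454441

φ(5444144144154) expands symbol-by-symbol to 54 441 441 441 54 441 441 54 441 441 54 54 441; joining the 13 pieces gives the next term.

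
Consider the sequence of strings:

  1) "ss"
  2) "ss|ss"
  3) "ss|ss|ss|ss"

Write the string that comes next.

Every step duplicates the string with '|' between the halves.
Doubling ss|ss|ss|ss with '|' between the halves:

ss|ss|ss|ss|ss|ss|ss|ss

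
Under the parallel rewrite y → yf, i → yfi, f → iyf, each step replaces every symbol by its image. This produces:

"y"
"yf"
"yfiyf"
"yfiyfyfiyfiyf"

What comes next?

φ(yfiyfyfiyfiyf) expands symbol-by-symbol to yf iyf yfi yf iyf yf iyf yfi yf iyf yfi yf iyf; joining the 13 pieces gives the next term.

yfiyfyfiyfiyfyfiyfyfiyfiyfyfiyfiyf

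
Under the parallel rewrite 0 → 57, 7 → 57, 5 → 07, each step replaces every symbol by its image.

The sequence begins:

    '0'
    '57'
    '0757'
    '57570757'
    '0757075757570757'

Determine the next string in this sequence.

φ(0757075757570757) expands symbol-by-symbol to 57 57 07 57 57 57 07 57 07 57 07 57 57 57 07 57; joining the 16 pieces gives the next term.

57570757575707570757075757570757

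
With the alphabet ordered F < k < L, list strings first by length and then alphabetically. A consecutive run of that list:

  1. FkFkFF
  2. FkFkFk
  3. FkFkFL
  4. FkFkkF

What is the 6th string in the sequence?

FkFkkL

Advancing 2 positions from FkFkkF through FkFkkF → FkFkkk reaches term 6.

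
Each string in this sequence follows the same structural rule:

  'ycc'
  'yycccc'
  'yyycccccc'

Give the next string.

yyyycccccccc

Each string has the form y^{n} c^{2n} (n = 1, 2, …).
For the next term, n = 4, so the run lengths are 4, 8.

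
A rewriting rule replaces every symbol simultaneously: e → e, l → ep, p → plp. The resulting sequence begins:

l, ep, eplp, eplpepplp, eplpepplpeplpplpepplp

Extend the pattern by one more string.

Rewriting the 21 symbols of eplpepplpeplpplpepplp one by one yields e plp ep plp e plp plp ep plp e plp ep plp plp ep plp e plp plp ep plp; concatenated:

eplpepplpeplpplpepplpeplpepplpplpepplpeplpplpepplp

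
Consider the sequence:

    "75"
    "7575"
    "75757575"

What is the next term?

Every step duplicates the string.
One more doubling of 75757575 gives the answer.

7575757575757575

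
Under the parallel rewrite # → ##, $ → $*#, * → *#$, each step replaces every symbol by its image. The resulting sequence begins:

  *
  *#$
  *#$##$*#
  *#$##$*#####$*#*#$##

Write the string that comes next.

Applying the rule to each of the 20 symbols of *#$##$*#####$*#*#$## gives the pieces *#$ ## $*# ## ## $*# *#$ ## ## ## ## ## $*# *#$ ## *#$ ## $*# ## ##, which concatenate to the answer.

*#$##$*#####$*#*#$##########$*#*#$##*#$##$*#####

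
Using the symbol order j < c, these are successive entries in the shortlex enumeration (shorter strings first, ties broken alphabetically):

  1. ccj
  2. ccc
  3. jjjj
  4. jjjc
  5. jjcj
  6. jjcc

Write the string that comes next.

Treat jjcc as a base-2 numeral over the given alphabet and add one, carrying through any trailing c's.

jcjj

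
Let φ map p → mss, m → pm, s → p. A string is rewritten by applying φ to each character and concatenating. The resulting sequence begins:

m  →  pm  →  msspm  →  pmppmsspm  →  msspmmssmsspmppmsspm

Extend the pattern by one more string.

Rewriting the 20 symbols of msspmmssmsspmppmsspm one by one yields pm p p mss pm pm p p pm p p mss pm mss mss pm p p mss pm; concatenated:

pmppmsspmpmpppmppmsspmmssmsspmppmsspm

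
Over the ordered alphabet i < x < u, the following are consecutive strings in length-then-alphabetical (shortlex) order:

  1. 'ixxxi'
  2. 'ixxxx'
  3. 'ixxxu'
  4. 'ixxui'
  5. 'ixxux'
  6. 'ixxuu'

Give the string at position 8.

Advancing 2 positions from ixxuu through ixxuu → ixuii reaches term 8.

ixuix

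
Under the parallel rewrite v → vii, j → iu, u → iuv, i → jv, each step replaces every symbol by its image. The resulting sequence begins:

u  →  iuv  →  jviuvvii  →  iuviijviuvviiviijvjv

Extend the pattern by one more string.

jviuvviijvjviuviijviuvviiviijvjvviijvjviuviiiuvii

φ(iuviijviuvviiviijvjv) expands symbol-by-symbol to jv iuv vii jv jv iu vii jv iuv vii vii jv jv vii jv jv iu vii iu vii; joining the 20 pieces gives the next term.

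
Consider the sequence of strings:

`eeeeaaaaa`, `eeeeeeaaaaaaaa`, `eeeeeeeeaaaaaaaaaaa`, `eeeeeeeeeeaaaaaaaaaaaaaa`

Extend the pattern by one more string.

eeeeeeeeeeeeaaaaaaaaaaaaaaaaa

Each string has the form e^{2n} a^{3n-1}, where the shown terms are n = 2, 3, 4, 5.
Setting n = 6 gives 12, 17 characters in each block.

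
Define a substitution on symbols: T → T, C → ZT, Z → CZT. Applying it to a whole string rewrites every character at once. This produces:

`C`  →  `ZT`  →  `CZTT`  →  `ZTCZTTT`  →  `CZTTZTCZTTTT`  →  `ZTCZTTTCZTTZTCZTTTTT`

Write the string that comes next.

CZTTZTCZTTTTZTCZTTTCZTTZTCZTTTTTT

Applying the rule to each of the 20 symbols of ZTCZTTTCZTTZTCZTTTTT gives the pieces CZT T ZT CZT T T T ZT CZT T T CZT T ZT CZT T T T T T, which concatenate to the answer.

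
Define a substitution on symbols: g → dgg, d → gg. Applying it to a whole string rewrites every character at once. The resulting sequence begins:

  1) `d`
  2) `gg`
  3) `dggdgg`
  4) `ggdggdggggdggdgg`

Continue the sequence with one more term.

dggdggggdggdggggdggdggdggdggggdggdggggdggdgg

Applying the rule to each of the 16 symbols of ggdggdggggdggdgg gives the pieces dgg dgg gg dgg dgg gg dgg dgg dgg dgg gg dgg dgg gg dgg dgg, which concatenate to the answer.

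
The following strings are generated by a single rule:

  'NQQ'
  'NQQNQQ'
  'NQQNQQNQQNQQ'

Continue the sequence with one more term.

Each string is two copies of the previous one concatenated.
So the next term is two copies of NQQNQQNQQNQQ.

NQQNQQNQQNQQNQQNQQNQQNQQ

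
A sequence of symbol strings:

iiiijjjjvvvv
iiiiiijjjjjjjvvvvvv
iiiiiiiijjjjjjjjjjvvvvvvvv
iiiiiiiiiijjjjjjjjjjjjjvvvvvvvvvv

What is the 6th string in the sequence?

Reading off run lengths: i runs 4, 6, 8, 10; j runs 4, 7, 10, 13; v runs 4, 6, 8, 10 — each is linear in n, where the shown terms are n = 2, 3, 4, 5.
Setting n = 7 gives 14, 19, 14 characters in each block.

iiiiiiiiiiiiiijjjjjjjjjjjjjjjjjjjvvvvvvvvvvvvvv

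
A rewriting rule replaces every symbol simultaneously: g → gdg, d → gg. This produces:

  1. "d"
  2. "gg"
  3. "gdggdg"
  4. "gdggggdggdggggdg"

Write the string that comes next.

gdggggdggdggdggdggggdggdggggdggdggdggdggggdg

Replace each of the 16 characters of gdggggdggdggggdg in place — gdg gg gdg gdg gdg gdg gg gdg gdg gg gdg gdg gdg gdg gg gdg — and concatenate.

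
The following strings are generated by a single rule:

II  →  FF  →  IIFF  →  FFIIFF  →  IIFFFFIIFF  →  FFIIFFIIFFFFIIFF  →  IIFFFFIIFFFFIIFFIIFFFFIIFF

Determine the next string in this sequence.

FFIIFFIIFFFFIIFFIIFFFFIIFFFFIIFFIIFFFFIIFF

From term 3 onward, concatenate the second-to-last term with the last: II·FF = IIFF, FF·IIFF = FFIIFF, …
The next term joins FFIIFFIIFFFFIIFF and IIFFFFIIFFFFIIFFIIFFFFIIFF.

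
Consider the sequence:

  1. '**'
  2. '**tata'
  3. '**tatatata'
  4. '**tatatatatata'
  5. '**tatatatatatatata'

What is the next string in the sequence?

The strings grow by a fixed suffix tata each time.
So the next term is **tatatatatatatata·tata.

**tatatatatatatatatata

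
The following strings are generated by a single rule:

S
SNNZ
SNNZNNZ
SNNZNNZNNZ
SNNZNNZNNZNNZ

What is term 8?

SNNZNNZNNZNNZNNZNNZNNZ

Each term is the previous one with NNZ appended.
From SNNZNNZNNZNNZ, 3 further steps: SNNZNNZNNZNNZ → SNNZNNZNNZNNZNNZ → SNNZNNZNNZNNZNNZNNZ → (answer).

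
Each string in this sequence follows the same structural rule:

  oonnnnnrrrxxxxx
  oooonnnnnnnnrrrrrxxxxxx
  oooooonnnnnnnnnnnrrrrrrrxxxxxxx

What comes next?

oooooooonnnnnnnnnnnnnnrrrrrrrrrxxxxxxxx

Term n consists of 2n-2 o's, followed by 3n-1 n's, followed by 2n-1 r's, followed by n+3 x's, where the shown terms are n = 2, 3, 4.
For the next term, n = 5, so the run lengths are 8, 14, 9, 8.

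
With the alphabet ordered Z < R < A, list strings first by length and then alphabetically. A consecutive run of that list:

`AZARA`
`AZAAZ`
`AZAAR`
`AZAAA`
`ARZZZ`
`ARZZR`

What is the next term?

The successor of ARZZR increments the rightmost position that isn't already A and resets every position after it to Z.

ARZZA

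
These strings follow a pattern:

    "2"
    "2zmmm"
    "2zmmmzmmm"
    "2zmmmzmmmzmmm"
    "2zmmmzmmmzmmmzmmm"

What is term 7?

Each term is the previous one with zmmm appended.
From 2zmmmzmmmzmmmzmmm, 2 further steps: 2zmmmzmmmzmmmzmmm → 2zmmmzmmmzmmmzmmmzmmm → (answer).

2zmmmzmmmzmmmzmmmzmmmzmmm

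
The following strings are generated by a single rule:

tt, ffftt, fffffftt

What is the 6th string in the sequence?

ffffffffffffffftt

Every step adds fff at the front: s(k+1) = fff·s(k).
From fffffftt, 3 further steps: fffffftt → ffffffffftt → fffffffffffftt → (answer).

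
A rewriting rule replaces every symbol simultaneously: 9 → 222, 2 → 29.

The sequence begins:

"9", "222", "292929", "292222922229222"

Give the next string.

292222929292922229292929222292929

Applying the rule to each of the 15 symbols of 292222922229222 gives the pieces 29 222 29 29 29 29 222 29 29 29 29 222 29 29 29, which concatenate to the answer.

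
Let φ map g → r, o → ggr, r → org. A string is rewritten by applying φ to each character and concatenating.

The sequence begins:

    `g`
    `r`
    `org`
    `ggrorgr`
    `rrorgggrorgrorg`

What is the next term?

Rewriting the 15 symbols of rrorgggrorgrorg one by one yields org org ggr org r r r org ggr org r org ggr org r; concatenated:

orgorgggrorgrrrorgggrorgrorgggrorgr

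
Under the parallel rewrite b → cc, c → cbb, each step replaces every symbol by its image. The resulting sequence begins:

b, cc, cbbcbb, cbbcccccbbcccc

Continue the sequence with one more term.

Applying the rule to each of the 14 symbols of cbbcccccbbcccc gives the pieces cbb cc cc cbb cbb cbb cbb cbb cc cc cbb cbb cbb cbb, which concatenate to the answer.

cbbcccccbbcbbcbbcbbcbbcccccbbcbbcbbcbb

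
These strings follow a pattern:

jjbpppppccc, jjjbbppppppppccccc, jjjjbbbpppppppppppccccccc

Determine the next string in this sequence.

Reading off run lengths: j runs 2, 3, 4; b runs 1, 2, 3; p runs 5, 8, 11; c runs 3, 5, 7 — each is linear in n (n = 1, 2, …).
For the next term, n = 4, so the run lengths are 5, 4, 14, 9.

jjjjjbbbbppppppppppppppccccccccc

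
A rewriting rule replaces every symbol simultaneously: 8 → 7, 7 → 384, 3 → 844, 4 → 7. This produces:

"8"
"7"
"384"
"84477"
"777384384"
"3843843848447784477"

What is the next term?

Rewriting the 19 symbols of 3843843848447784477 one by one yields 844 7 7 844 7 7 844 7 7 7 7 7 384 384 7 7 7 384 384; concatenated:

844778447784477777384384777384384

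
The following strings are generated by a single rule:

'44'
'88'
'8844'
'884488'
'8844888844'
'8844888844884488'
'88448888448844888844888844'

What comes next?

884488884488448888448888448844888844884488

Each term (from the third on) is the previous term followed by the one before it: term 3 = 88·44 = 8844.
So term 8 is 88448888448844888844888844·8844888844884488.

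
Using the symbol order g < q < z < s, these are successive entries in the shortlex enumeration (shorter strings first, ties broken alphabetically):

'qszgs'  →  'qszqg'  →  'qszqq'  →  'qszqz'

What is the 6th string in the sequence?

qszzg

Advancing 2 positions from qszqz through qszqz → qszqs reaches term 6.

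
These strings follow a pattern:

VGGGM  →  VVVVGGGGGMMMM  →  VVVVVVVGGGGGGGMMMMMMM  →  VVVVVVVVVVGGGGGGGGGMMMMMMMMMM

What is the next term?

VVVVVVVVVVVVVGGGGGGGGGGGMMMMMMMMMMMMM

Reading off run lengths: V runs 1, 4, 7, 10; G runs 3, 5, 7, 9; M runs 1, 4, 7, 10 — each is linear in n (n = 1, 2, …).
For the next term, n = 5, so the run lengths are 13, 11, 13.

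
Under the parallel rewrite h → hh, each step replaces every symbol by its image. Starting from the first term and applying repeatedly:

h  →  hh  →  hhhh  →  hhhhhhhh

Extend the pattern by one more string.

Rewriting each symbol of hhhhhhhh: h→hh, h→hh, h→hh, h→hh, h→hh, h→hh, h→hh, h→hh, which concatenates to hh hh hh hh hh hh hh hh.

hhhhhhhhhhhhhhhh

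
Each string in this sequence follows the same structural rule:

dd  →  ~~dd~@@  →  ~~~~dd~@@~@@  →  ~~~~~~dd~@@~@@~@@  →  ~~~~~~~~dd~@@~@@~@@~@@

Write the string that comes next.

~~~~~~~~~~dd~@@~@@~@@~@@~@@

s(k+1) = ~~·s(k)·~@@, so each term gains ~~ as a prefix and ~@@ as a suffix.
So the next term is ~~·~~~~~~~~dd~@@~@@~@@~@@·~@@.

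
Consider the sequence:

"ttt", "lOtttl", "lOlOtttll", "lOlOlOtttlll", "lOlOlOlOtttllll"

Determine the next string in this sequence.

Every step adds lO to the front and l to the end of the previous string.
So the next term is lO·lOlOlOlOtttllll·l.

lOlOlOlOlOtttlllll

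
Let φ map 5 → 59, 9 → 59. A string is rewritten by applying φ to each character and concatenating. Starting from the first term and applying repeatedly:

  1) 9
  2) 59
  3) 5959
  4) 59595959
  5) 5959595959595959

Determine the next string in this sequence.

Rewriting the 16 symbols of 5959595959595959 one by one yields 59 59 59 59 59 59 59 59 59 59 59 59 59 59 59 59; concatenated:

59595959595959595959595959595959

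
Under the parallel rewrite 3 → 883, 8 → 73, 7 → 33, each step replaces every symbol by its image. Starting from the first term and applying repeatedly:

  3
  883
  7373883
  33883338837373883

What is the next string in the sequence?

φ(33883338837373883) expands symbol-by-symbol to 883 883 73 73 883 883 883 73 73 883 33 883 33 883 73 73 883; joining the 17 pieces gives the next term.

8838837373883883883737388333883338837373883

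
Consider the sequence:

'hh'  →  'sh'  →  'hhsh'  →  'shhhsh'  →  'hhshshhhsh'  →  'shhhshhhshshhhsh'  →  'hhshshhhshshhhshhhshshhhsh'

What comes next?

Each term (from the third on) is the two preceding terms concatenated in order: term 3 = hh·sh = hhsh.
So term 8 is shhhshhhshshhhsh·hhshshhhshshhhshhhshshhhsh.

shhhshhhshshhhshhhshshhhshshhhshhhshshhhsh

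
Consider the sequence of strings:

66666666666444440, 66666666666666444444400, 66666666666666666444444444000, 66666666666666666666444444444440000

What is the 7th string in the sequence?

Reading off run lengths: 6 runs 11, 14, 17, 20; 4 runs 5, 7, 9, 11; 0 runs 1, 2, 3, 4 — each is linear in n, where the shown terms are n = 3, 4, 5, 6.
At n = 9 the blocks have lengths 29, 17, 7.

66666666666666666666666666666444444444444444440000000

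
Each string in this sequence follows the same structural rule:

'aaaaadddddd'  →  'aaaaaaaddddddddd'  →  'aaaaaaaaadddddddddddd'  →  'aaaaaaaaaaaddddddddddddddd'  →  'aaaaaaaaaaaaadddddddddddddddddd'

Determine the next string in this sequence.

The n-th term is 2n+1 a's then 3n d's, where the shown terms are n = 2, 3, 4, 5, 6.
For the next term, n = 7, so the run lengths are 15, 21.

aaaaaaaaaaaaaaaddddddddddddddddddddd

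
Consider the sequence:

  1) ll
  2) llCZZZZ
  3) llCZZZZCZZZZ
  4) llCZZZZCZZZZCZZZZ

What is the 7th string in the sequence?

llCZZZZCZZZZCZZZZCZZZZCZZZZCZZZZ

Each term is the previous one with CZZZZ appended.
From llCZZZZCZZZZCZZZZ, 3 further steps: llCZZZZCZZZZCZZZZ → llCZZZZCZZZZCZZZZCZZZZ → llCZZZZCZZZZCZZZZCZZZZCZZZZ → (answer).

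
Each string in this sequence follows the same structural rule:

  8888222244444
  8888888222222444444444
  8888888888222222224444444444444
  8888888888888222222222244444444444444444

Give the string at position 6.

8888888888888888888222222222222224444444444444444444444444

Each string has the form 8^{3n+1} 2^{2n+2} 4^{4n+1} (n = 1, 2, …).
Setting n = 6 gives 19, 14, 25 characters in each block.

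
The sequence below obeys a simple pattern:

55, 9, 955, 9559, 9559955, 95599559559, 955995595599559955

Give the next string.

95599559559955995595599559559

This is a Fibonacci-style word recurrence s(k) = s(k−1)·s(k−2): e.g. 9·55 = 955.
Continuing: 955995595599559955 · 95599559559 gives term 8.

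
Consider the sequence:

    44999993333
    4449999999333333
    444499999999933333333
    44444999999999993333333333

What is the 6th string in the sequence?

444444499999999999999933333333333333

The n-th term is n 4's then 2n+1 9's then 2n 3's, where the shown terms are n = 2, 3, 4, 5.
Setting n = 7 gives 7, 15, 14 characters in each block.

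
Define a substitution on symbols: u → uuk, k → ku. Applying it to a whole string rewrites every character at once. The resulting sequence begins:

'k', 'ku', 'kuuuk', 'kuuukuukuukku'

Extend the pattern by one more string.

kuuukuukuukkuuukuukkuuukuukkukuuuk

φ(kuuukuukuukku) expands symbol-by-symbol to ku uuk uuk uuk ku uuk uuk ku uuk uuk ku ku uuk; joining the 13 pieces gives the next term.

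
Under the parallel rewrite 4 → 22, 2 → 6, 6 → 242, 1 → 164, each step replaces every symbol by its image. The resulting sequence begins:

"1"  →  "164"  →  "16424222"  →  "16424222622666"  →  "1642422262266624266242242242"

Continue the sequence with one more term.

Rewriting the 28 symbols of 1642422262266624266242242242 one by one yields 164 242 22 6 22 6 6 6 242 6 6 242 242 242 6 22 6 242 242 6 22 6 6 22 6 6 22 6; concatenated:

16424222622666242662422422426226242242622662266226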